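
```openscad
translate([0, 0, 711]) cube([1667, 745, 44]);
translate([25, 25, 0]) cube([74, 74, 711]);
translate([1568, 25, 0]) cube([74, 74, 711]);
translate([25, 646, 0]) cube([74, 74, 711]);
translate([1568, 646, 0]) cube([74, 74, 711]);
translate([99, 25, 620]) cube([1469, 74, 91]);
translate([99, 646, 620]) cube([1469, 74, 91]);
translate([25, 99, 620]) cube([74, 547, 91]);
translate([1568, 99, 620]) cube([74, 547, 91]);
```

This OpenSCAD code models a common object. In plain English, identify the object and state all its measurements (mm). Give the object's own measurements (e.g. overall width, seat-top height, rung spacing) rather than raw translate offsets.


A table: top 1667 mm (x) × 745 mm (y), 44 mm thick, upper face at z = 755 mm, on four 74×74 mm square legs, each inset 25 mm from the nearest pair of top edges from z = 0 to the bottom of the top. Four apron rails, 74 mm thick and 91 mm tall, run between adjacent legs with their top edges flush with the underside of the top and their outer faces flush with the legs' outer faces.


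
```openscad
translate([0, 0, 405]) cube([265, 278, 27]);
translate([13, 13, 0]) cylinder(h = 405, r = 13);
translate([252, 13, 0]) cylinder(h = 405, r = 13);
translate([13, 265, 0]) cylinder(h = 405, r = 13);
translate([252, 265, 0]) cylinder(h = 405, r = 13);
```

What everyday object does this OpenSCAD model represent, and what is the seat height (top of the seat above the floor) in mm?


A stool. The seat height is 432 mm.

A 265×278×27 slab at z = 405 on four corner cylinders — a stool. The seat top is 405 + 27 = 432 mm.


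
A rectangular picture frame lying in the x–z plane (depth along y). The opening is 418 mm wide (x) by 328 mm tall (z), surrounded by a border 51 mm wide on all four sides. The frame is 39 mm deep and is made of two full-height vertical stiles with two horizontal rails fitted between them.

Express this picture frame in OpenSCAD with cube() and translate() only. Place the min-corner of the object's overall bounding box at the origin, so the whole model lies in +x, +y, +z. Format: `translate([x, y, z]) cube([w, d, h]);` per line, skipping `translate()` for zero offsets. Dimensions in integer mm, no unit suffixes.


cube([51, 39, 430]);
translate([469, 0, 0]) cube([51, 39, 430]);
translate([51, 0, 0]) cube([418, 39, 51]);
translate([51, 0, 379]) cube([418, 39, 51]);


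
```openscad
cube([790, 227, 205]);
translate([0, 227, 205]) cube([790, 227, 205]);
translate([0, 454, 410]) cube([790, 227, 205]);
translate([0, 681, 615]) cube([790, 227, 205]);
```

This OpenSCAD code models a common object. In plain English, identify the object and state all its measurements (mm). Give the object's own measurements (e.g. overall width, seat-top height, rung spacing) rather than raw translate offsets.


A straight staircase of 4 solid steps. Each step is 790 mm wide (x), 227 mm deep (y, the going) and 205 mm tall (the rise). The first step rests on the floor; each subsequent step sits one going further in +y and one rise higher in +z, directly behind and above the previous step with no overlap.


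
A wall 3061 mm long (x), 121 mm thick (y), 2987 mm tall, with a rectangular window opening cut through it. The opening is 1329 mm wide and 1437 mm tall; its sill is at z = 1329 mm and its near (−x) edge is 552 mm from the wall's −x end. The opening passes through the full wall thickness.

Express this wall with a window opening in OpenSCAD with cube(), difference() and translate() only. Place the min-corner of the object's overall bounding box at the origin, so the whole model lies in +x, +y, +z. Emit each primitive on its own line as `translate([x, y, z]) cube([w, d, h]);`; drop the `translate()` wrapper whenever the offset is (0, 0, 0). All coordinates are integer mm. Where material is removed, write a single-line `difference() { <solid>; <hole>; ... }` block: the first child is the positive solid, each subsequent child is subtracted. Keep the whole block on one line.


difference() { cube([3061, 121, 2987]); translate([552, 0, 1329]) cube([1329, 121, 1437]); }


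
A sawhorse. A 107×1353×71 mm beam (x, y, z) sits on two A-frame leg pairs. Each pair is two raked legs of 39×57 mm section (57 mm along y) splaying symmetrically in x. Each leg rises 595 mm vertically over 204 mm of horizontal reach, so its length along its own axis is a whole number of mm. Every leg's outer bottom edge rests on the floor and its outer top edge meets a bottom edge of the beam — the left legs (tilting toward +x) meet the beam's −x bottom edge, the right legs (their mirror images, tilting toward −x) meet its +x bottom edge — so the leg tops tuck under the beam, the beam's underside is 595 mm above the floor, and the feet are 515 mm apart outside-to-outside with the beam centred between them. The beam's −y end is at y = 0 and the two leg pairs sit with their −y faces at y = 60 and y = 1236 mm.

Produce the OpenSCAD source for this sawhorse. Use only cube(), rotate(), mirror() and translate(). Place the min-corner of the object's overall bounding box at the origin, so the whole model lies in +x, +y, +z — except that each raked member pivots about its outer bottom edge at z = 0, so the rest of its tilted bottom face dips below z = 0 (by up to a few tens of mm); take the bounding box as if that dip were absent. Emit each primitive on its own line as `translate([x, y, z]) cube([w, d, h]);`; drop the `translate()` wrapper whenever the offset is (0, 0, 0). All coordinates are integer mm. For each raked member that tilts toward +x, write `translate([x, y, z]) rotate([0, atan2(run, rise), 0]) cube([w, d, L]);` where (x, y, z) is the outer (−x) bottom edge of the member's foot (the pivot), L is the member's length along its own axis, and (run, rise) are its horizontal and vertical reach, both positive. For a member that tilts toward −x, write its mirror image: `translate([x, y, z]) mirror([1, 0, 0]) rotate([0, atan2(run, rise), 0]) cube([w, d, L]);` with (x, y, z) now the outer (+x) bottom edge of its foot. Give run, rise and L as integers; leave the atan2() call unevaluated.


translate([204, 0, 595]) cube([107, 1353, 71]);
translate([0, 60, 0]) rotate([0, atan2(204, 595), 0]) cube([39, 57, 629]);
translate([515, 60, 0]) mirror([1, 0, 0]) rotate([0, atan2(204, 595), 0]) cube([39, 57, 629]);
translate([0, 1236, 0]) rotate([0, atan2(204, 595), 0]) cube([39, 57, 629]);
translate([515, 1236, 0]) mirror([1, 0, 0]) rotate([0, atan2(204, 595), 0]) cube([39, 57, 629]);


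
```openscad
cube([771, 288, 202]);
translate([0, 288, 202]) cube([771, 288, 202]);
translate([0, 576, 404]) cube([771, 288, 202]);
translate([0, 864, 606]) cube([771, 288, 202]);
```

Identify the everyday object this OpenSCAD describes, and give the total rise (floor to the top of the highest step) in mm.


A staircase. The total rise is 808 mm.

4 identical blocks, each offset up and back from the previous — a staircase. Each step is 202 mm tall and there are 4 of them, so the total rise is 4 × 202 = 808 mm.


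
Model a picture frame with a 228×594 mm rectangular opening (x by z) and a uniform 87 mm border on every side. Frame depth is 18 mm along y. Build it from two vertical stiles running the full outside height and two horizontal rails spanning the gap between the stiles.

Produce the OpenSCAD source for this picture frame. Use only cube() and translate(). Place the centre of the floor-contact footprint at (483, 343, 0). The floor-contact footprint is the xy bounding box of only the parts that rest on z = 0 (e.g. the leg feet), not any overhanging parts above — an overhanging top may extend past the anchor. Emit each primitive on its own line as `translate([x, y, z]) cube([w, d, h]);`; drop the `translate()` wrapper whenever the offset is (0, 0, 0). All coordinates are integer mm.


translate([282, 334, 0]) cube([87, 18, 768]);
translate([597, 334, 0]) cube([87, 18, 768]);
translate([369, 334, 0]) cube([228, 18, 87]);
translate([369, 334, 681]) cube([228, 18, 87]);


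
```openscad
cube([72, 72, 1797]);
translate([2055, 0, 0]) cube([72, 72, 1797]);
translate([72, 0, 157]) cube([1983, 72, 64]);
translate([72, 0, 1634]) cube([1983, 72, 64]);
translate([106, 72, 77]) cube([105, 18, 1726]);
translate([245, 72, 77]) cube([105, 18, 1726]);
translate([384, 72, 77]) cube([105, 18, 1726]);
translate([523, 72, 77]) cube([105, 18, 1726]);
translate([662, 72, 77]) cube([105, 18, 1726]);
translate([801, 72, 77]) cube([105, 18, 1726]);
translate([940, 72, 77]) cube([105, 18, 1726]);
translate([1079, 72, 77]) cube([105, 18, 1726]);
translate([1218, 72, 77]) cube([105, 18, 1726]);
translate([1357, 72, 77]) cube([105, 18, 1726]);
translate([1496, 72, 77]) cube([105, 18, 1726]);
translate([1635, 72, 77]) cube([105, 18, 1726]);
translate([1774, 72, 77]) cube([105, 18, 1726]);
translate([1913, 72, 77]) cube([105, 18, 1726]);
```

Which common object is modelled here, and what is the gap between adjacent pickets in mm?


A fence section. The picket gap is 34 mm.

Two posts, two rails, 14 pickets — a fence section. Span 1983 mm holds 14 pickets of 105 mm with 15 equal gaps: ⌊(1983 − 14·105) / 15⌋ = 34 mm.


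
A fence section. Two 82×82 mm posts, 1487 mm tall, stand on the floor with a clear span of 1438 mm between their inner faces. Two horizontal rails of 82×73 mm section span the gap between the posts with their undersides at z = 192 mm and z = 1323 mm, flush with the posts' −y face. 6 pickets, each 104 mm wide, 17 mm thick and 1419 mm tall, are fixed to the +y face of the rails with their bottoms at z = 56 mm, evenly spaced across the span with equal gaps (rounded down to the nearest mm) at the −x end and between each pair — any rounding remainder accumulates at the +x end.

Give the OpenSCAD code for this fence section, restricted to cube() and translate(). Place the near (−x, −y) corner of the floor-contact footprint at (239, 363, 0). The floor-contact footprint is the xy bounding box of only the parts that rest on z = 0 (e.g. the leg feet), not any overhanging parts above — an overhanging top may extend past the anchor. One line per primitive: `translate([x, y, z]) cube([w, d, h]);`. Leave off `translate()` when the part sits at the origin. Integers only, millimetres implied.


translate([239, 363, 0]) cube([82, 82, 1487]);
translate([1759, 363, 0]) cube([82, 82, 1487]);
translate([321, 363, 192]) cube([1438, 82, 73]);
translate([321, 363, 1323]) cube([1438, 82, 73]);
translate([437, 445, 56]) cube([104, 17, 1419]);
translate([657, 445, 56]) cube([104, 17, 1419]);
translate([877, 445, 56]) cube([104, 17, 1419]);
translate([1097, 445, 56]) cube([104, 17, 1419]);
translate([1317, 445, 56]) cube([104, 17, 1419]);
translate([1537, 445, 56]) cube([104, 17, 1419]);


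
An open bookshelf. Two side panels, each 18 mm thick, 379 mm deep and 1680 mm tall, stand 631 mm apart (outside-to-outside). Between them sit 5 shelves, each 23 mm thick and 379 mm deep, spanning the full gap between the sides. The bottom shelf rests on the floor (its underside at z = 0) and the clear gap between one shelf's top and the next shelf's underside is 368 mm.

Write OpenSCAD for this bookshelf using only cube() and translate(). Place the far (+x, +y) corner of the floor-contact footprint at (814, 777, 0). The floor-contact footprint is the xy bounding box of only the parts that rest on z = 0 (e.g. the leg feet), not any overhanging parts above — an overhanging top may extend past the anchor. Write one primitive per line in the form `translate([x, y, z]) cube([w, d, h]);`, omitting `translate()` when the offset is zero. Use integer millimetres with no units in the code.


translate([183, 398, 0]) cube([18, 379, 1680]);
translate([796, 398, 0]) cube([18, 379, 1680]);
translate([201, 398, 0]) cube([595, 379, 23]);
translate([201, 398, 391]) cube([595, 379, 23]);
translate([201, 398, 782]) cube([595, 379, 23]);
translate([201, 398, 1173]) cube([595, 379, 23]);
translate([201, 398, 1564]) cube([595, 379, 23]);


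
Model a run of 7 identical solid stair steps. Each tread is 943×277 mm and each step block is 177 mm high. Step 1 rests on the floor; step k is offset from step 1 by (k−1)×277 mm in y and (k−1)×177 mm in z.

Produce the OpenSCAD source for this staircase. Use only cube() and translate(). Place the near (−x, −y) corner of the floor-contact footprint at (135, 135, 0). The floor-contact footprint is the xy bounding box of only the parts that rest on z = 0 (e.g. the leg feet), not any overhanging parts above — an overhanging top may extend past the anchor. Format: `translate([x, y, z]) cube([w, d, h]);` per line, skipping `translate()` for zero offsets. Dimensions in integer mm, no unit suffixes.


translate([135, 135, 0]) cube([943, 277, 177]);
translate([135, 412, 177]) cube([943, 277, 177]);
translate([135, 689, 354]) cube([943, 277, 177]);
translate([135, 966, 531]) cube([943, 277, 177]);
translate([135, 1243, 708]) cube([943, 277, 177]);
translate([135, 1520, 885]) cube([943, 277, 177]);
translate([135, 1797, 1062]) cube([943, 277, 177]);


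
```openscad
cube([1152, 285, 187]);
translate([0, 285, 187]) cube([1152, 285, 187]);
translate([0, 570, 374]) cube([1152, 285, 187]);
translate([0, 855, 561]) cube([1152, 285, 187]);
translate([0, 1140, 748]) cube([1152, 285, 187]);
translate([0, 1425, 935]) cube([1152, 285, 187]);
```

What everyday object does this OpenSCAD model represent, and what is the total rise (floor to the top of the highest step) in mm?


A staircase. The total rise is 1122 mm.

6 identical blocks, each offset up and back from the previous — a staircase. Each step is 187 mm tall and there are 6 of them, so the total rise is 6 × 187 = 1122 mm.


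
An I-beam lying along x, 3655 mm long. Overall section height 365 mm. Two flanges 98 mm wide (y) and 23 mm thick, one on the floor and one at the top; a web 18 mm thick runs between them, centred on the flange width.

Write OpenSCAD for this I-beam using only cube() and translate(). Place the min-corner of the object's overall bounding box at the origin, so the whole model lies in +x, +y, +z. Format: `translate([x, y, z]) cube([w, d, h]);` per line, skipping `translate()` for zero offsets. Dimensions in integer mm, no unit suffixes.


cube([3655, 98, 23]);
translate([0, 40, 23]) cube([3655, 18, 319]);
translate([0, 0, 342]) cube([3655, 98, 23]);


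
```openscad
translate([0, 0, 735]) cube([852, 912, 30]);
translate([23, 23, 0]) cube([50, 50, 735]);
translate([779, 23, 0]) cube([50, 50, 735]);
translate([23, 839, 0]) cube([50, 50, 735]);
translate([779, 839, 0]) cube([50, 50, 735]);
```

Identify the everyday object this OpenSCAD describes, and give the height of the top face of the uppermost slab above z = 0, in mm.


A table. The table height is 765 mm.

A 852×912×30 slab sits at z = 735 on four 50 mm square posts — a table. The top surface is at 735 + 30 = 765 mm.


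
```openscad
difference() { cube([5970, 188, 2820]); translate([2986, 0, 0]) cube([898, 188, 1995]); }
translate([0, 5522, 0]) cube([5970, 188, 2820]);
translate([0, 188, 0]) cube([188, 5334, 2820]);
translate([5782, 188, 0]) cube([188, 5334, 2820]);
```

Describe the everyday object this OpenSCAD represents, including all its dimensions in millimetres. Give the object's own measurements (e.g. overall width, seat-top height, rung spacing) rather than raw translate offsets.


A single room: four walls, each 2820 mm tall and 188 mm thick, enclosing an outside footprint 5970×5710 mm (x × y), no floor or roof. The front and back walls (−y and +y sides) run the full x-width; the side walls fit between their inner faces. A door opening 898 mm wide and 1995 mm tall is cut through the front wall from the floor up, its −x edge 2986 mm from the wall's −x end.


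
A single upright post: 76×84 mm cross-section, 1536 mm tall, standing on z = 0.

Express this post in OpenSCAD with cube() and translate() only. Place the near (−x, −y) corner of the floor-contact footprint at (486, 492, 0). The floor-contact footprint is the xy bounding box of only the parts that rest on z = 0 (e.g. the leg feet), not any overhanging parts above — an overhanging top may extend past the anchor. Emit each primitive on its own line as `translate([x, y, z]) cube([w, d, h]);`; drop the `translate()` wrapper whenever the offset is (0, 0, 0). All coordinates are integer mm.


translate([486, 492, 0]) cube([76, 84, 1536]);


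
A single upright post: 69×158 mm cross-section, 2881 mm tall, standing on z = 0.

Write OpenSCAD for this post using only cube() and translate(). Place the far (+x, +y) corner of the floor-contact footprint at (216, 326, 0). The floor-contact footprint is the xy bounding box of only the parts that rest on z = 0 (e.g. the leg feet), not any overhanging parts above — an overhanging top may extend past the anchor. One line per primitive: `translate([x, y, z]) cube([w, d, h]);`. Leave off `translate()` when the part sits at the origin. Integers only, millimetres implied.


translate([147, 168, 0]) cube([69, 158, 2881]);


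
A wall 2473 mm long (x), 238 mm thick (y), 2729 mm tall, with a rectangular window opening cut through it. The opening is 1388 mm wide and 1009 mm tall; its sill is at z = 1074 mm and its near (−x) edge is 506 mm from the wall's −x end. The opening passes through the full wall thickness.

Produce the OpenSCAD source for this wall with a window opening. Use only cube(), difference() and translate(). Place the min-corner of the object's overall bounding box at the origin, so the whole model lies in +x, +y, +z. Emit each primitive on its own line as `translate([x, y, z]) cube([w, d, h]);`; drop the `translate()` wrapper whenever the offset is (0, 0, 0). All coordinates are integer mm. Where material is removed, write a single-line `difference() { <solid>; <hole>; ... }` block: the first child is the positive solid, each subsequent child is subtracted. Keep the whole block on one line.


difference() { cube([2473, 238, 2729]); translate([506, 0, 1074]) cube([1388, 238, 1009]); }


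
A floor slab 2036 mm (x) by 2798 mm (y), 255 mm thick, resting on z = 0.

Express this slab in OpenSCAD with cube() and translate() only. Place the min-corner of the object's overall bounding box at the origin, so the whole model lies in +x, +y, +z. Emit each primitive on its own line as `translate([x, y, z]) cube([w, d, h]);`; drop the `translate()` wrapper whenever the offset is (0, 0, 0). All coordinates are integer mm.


cube([2036, 2798, 255]);


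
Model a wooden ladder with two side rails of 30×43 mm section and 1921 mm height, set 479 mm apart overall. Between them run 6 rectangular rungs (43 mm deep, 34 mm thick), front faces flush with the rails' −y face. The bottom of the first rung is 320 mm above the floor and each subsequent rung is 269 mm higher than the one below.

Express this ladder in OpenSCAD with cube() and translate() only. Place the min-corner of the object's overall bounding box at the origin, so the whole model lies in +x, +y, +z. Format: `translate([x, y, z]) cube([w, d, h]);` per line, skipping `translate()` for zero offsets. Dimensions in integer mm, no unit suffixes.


// rung span = 479 - 2*30 = 419
// rung[k] z = 320 + k*269
cube([30, 43, 1921]);
translate([449, 0, 0]) cube([30, 43, 1921]);
translate([30, 0, 320]) cube([419, 43, 34]);
translate([30, 0, 589]) cube([419, 43, 34]);
translate([30, 0, 858]) cube([419, 43, 34]);
translate([30, 0, 1127]) cube([419, 43, 34]);
translate([30, 0, 1396]) cube([419, 43, 34]);
translate([30, 0, 1665]) cube([419, 43, 34]);


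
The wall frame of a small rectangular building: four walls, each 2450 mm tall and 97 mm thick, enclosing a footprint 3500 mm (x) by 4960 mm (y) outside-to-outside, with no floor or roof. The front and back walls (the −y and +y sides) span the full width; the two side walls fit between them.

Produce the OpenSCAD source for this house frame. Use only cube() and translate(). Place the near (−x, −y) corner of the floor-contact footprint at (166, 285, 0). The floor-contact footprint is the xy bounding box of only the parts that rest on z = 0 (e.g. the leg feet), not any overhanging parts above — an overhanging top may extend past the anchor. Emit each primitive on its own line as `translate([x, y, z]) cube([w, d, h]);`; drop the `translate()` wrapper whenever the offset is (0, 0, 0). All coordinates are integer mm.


translate([166, 285, 0]) cube([3500, 97, 2450]);
translate([166, 5148, 0]) cube([3500, 97, 2450]);
translate([166, 382, 0]) cube([97, 4766, 2450]);
translate([3569, 382, 0]) cube([97, 4766, 2450]);


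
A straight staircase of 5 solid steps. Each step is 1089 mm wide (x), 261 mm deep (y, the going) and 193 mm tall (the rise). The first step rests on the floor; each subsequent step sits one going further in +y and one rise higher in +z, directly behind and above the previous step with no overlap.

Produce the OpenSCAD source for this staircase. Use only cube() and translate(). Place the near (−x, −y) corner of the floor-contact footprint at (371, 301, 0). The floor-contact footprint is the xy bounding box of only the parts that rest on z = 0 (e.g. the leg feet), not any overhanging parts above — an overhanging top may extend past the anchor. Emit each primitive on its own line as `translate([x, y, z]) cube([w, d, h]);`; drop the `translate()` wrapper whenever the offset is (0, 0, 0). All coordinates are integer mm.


translate([371, 301, 0]) cube([1089, 261, 193]);
translate([371, 562, 193]) cube([1089, 261, 193]);
translate([371, 823, 386]) cube([1089, 261, 193]);
translate([371, 1084, 579]) cube([1089, 261, 193]);
translate([371, 1345, 772]) cube([1089, 261, 193]);


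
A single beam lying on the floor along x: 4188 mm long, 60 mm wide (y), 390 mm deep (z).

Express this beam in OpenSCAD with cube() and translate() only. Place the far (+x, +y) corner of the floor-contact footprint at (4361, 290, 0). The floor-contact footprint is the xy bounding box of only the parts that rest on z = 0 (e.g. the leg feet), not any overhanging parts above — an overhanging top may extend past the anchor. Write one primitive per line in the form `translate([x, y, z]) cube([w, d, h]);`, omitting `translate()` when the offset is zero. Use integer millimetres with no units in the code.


translate([173, 230, 0]) cube([4188, 60, 390]);


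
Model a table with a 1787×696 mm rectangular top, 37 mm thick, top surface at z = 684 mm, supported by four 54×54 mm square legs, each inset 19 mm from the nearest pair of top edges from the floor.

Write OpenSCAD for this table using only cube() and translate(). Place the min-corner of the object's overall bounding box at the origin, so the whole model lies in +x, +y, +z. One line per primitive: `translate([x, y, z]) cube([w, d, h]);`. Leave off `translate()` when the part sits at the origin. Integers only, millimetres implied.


translate([0, 0, 647]) cube([1787, 696, 37]);
translate([19, 19, 0]) cube([54, 54, 647]);
translate([1714, 19, 0]) cube([54, 54, 647]);
translate([19, 623, 0]) cube([54, 54, 647]);
translate([1714, 623, 0]) cube([54, 54, 647]);


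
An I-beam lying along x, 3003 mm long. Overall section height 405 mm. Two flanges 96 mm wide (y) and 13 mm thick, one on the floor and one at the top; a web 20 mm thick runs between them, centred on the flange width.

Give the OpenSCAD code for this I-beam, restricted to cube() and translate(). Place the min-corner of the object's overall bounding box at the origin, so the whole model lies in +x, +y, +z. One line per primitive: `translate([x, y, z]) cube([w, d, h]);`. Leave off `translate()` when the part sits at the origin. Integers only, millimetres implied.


cube([3003, 96, 13]);
translate([0, 38, 13]) cube([3003, 20, 379]);
translate([0, 0, 392]) cube([3003, 96, 13]);


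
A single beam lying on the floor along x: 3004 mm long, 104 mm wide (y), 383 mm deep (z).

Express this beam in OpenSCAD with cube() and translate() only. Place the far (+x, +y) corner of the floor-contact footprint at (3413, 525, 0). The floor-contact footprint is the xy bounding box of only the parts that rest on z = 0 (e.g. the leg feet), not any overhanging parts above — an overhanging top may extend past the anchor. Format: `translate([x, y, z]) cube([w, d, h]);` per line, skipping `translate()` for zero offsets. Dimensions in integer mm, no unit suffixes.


translate([409, 421, 0]) cube([3004, 104, 383]);


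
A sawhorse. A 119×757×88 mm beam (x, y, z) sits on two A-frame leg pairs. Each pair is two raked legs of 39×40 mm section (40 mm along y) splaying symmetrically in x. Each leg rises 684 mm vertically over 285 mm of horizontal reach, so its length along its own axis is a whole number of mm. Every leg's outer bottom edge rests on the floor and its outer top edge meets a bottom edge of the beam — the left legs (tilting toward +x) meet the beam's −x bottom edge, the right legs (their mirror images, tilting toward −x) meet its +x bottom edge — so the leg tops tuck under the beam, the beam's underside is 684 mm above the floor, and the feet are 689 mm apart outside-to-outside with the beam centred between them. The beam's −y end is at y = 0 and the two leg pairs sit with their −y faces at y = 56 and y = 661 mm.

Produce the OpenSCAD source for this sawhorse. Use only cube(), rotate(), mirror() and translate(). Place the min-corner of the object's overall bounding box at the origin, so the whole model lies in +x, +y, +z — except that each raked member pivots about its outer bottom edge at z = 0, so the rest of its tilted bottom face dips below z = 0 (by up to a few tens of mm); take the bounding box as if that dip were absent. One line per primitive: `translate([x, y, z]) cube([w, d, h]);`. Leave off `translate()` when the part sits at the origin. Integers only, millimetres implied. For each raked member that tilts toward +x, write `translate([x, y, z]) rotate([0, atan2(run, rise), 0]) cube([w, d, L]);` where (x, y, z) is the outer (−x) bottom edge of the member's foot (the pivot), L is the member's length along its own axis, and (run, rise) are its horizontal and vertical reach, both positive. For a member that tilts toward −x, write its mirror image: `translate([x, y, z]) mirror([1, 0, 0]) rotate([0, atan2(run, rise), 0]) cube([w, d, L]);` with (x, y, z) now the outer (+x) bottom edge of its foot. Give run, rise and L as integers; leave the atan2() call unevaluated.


translate([285, 0, 684]) cube([119, 757, 88]);
translate([0, 56, 0]) rotate([0, atan2(285, 684), 0]) cube([39, 40, 741]);
translate([689, 56, 0]) mirror([1, 0, 0]) rotate([0, atan2(285, 684), 0]) cube([39, 40, 741]);
translate([0, 661, 0]) rotate([0, atan2(285, 684), 0]) cube([39, 40, 741]);
translate([689, 661, 0]) mirror([1, 0, 0]) rotate([0, atan2(285, 684), 0]) cube([39, 40, 741]);


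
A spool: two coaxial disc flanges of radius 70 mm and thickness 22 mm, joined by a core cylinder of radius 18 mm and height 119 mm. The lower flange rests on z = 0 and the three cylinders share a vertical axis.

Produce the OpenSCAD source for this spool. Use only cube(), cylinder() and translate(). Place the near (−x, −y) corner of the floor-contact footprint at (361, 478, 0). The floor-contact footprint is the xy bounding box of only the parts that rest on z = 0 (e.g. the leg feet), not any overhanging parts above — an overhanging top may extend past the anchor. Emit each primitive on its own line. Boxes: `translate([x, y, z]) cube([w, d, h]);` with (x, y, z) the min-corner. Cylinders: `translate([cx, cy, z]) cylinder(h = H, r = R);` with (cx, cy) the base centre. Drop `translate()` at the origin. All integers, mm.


translate([431, 548, 0]) cylinder(h = 22, r = 70);
translate([431, 548, 22]) cylinder(h = 119, r = 18);
translate([431, 548, 141]) cylinder(h = 22, r = 70);


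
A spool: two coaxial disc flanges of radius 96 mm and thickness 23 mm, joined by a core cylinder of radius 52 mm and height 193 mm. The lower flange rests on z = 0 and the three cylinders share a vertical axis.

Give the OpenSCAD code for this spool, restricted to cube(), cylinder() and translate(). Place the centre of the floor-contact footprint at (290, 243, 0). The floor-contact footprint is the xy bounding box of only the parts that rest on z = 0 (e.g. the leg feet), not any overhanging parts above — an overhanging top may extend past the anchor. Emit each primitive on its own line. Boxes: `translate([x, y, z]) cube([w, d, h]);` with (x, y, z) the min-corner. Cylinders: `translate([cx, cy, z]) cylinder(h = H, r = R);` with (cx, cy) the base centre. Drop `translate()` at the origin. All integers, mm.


translate([290, 243, 0]) cylinder(h = 23, r = 96);
translate([290, 243, 23]) cylinder(h = 193, r = 52);
translate([290, 243, 216]) cylinder(h = 23, r = 96);


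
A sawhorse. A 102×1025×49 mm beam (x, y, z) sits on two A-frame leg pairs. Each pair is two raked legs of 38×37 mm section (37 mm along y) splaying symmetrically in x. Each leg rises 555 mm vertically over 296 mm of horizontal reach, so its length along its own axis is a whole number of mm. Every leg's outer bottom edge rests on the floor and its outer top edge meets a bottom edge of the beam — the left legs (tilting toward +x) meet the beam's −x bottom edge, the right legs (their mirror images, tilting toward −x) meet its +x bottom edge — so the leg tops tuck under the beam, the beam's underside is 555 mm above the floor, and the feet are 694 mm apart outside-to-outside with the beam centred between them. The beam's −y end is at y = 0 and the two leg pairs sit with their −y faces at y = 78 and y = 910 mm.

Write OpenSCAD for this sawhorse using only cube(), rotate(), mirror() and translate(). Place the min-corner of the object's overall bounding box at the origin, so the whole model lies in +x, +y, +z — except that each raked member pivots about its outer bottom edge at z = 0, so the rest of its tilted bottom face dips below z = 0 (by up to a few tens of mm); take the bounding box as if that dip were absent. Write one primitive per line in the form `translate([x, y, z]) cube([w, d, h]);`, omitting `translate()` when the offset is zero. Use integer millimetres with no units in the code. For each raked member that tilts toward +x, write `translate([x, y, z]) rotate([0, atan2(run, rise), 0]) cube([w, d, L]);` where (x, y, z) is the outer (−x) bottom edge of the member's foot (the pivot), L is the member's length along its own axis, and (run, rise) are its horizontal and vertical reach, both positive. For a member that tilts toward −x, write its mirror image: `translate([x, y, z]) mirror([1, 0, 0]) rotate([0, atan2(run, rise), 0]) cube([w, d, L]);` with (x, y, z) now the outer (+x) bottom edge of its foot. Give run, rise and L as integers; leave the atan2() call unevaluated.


translate([296, 0, 555]) cube([102, 1025, 49]);
translate([0, 78, 0]) rotate([0, atan2(296, 555), 0]) cube([38, 37, 629]);
translate([694, 78, 0]) mirror([1, 0, 0]) rotate([0, atan2(296, 555), 0]) cube([38, 37, 629]);
translate([0, 910, 0]) rotate([0, atan2(296, 555), 0]) cube([38, 37, 629]);
translate([694, 910, 0]) mirror([1, 0, 0]) rotate([0, atan2(296, 555), 0]) cube([38, 37, 629]);


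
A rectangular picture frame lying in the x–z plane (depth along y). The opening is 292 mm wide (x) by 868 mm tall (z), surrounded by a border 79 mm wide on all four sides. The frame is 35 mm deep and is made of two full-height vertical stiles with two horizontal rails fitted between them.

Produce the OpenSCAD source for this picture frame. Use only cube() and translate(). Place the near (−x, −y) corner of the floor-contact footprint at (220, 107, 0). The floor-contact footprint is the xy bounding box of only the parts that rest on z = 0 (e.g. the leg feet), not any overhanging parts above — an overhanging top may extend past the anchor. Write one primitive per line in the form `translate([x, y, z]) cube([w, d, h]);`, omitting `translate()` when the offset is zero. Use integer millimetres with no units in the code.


translate([220, 107, 0]) cube([79, 35, 1026]);
translate([591, 107, 0]) cube([79, 35, 1026]);
translate([299, 107, 0]) cube([292, 35, 79]);
translate([299, 107, 947]) cube([292, 35, 79]);


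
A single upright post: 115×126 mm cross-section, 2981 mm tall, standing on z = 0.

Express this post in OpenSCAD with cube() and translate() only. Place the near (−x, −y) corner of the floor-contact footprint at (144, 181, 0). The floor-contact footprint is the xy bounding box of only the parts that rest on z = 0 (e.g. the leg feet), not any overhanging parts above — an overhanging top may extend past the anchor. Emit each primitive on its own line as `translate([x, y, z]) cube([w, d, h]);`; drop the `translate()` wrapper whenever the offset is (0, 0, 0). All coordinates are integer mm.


translate([144, 181, 0]) cube([115, 126, 2981]);


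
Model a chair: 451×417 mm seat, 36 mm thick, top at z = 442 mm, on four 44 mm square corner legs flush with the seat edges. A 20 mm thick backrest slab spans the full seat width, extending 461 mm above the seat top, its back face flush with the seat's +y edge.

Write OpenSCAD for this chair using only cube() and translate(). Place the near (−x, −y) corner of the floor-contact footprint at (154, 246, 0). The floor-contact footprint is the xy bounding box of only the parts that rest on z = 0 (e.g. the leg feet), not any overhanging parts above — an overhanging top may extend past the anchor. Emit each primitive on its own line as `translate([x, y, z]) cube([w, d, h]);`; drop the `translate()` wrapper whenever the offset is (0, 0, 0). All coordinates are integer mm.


translate([154, 246, 406]) cube([451, 417, 36]);
translate([154, 246, 0]) cube([44, 44, 406]);
translate([561, 246, 0]) cube([44, 44, 406]);
translate([154, 619, 0]) cube([44, 44, 406]);
translate([561, 619, 0]) cube([44, 44, 406]);
translate([154, 643, 442]) cube([451, 20, 461]);


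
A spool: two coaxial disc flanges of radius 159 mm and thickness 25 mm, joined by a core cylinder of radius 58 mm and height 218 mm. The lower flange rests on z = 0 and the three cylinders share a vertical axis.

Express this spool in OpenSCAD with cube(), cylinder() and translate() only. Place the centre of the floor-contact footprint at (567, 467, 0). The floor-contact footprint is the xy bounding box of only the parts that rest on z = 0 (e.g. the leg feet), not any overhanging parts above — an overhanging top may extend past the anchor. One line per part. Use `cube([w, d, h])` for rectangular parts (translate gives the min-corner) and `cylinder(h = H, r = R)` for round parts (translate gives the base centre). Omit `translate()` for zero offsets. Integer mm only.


translate([567, 467, 0]) cylinder(h = 25, r = 159);
translate([567, 467, 25]) cylinder(h = 218, r = 58);
translate([567, 467, 243]) cylinder(h = 25, r = 159);


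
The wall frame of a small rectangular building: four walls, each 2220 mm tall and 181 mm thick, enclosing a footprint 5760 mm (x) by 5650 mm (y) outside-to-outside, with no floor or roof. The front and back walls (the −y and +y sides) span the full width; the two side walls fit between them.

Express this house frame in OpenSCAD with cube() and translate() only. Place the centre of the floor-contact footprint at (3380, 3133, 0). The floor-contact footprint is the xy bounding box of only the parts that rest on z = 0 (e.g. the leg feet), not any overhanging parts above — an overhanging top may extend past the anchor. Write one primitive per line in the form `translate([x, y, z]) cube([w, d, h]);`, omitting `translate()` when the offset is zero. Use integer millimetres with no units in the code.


translate([500, 308, 0]) cube([5760, 181, 2220]);
translate([500, 5777, 0]) cube([5760, 181, 2220]);
translate([500, 489, 0]) cube([181, 5288, 2220]);
translate([6079, 489, 0]) cube([181, 5288, 2220]);


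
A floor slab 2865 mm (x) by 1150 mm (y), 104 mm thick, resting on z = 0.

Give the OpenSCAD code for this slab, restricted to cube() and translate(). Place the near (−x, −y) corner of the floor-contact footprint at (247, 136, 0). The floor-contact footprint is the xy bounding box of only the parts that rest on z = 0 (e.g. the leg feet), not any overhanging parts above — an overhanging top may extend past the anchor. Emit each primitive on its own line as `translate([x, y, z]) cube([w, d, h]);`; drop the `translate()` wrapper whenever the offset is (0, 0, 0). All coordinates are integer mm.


translate([247, 136, 0]) cube([2865, 1150, 104]);


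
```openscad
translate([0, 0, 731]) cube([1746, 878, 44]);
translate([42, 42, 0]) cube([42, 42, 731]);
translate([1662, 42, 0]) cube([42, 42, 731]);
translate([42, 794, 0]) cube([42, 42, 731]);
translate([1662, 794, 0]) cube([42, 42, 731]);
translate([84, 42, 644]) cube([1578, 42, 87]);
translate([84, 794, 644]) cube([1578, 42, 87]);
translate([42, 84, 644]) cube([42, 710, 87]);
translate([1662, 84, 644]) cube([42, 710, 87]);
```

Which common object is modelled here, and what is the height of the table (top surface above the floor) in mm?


A table. The table height is 775 mm.

A 1746×878×44 slab sits at z = 731 on four 42 mm square posts — a table. The top surface is at 731 + 44 = 775 mm.


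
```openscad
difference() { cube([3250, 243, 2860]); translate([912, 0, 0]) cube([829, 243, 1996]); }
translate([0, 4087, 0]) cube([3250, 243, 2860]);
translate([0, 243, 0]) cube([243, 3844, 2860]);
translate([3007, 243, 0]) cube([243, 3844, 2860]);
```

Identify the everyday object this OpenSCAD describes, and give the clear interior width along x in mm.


A single room. The interior width is 2764 mm.

Four walls enclosing a rectangle with a door in the front wall — a room. Outside width 3250 minus two 243 mm walls gives 2764 mm.


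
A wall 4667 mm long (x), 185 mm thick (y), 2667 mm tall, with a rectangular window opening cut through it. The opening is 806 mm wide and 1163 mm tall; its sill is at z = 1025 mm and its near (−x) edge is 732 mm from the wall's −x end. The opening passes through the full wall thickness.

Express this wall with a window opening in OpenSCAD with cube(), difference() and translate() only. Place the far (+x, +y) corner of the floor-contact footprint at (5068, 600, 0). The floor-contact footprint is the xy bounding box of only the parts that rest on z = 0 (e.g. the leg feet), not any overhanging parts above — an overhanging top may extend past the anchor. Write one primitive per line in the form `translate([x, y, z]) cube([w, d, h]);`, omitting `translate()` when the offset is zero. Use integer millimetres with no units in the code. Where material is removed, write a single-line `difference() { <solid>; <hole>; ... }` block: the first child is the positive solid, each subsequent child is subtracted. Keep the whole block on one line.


difference() { translate([401, 415, 0]) cube([4667, 185, 2667]); translate([1133, 415, 1025]) cube([806, 185, 1163]); }


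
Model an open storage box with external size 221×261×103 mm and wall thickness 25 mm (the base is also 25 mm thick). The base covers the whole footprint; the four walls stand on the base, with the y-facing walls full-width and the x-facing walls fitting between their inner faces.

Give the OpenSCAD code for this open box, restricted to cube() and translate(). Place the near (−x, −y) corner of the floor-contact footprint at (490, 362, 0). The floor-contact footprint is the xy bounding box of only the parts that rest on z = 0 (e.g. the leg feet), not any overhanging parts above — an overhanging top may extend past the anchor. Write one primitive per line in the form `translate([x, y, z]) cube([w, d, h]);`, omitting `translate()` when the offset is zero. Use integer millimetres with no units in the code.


translate([490, 362, 0]) cube([221, 261, 25]);
translate([490, 362, 25]) cube([221, 25, 78]);
translate([490, 598, 25]) cube([221, 25, 78]);
translate([490, 387, 25]) cube([25, 211, 78]);
translate([686, 387, 25]) cube([25, 211, 78]);


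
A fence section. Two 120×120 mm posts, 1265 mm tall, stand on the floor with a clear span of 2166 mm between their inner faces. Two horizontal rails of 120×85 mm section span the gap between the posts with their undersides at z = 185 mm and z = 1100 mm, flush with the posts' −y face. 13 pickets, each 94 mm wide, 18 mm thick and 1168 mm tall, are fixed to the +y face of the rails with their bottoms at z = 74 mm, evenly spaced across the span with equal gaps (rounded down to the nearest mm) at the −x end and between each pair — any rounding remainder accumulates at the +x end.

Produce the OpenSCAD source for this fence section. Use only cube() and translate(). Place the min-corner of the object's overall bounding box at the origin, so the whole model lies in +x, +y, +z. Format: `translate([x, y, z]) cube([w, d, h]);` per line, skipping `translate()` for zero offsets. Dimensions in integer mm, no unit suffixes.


cube([120, 120, 1265]);
translate([2286, 0, 0]) cube([120, 120, 1265]);
translate([120, 0, 185]) cube([2166, 120, 85]);
translate([120, 0, 1100]) cube([2166, 120, 85]);
translate([187, 120, 74]) cube([94, 18, 1168]);
translate([348, 120, 74]) cube([94, 18, 1168]);
translate([509, 120, 74]) cube([94, 18, 1168]);
translate([670, 120, 74]) cube([94, 18, 1168]);
translate([831, 120, 74]) cube([94, 18, 1168]);
translate([992, 120, 74]) cube([94, 18, 1168]);
translate([1153, 120, 74]) cube([94, 18, 1168]);
translate([1314, 120, 74]) cube([94, 18, 1168]);
translate([1475, 120, 74]) cube([94, 18, 1168]);
translate([1636, 120, 74]) cube([94, 18, 1168]);
translate([1797, 120, 74]) cube([94, 18, 1168]);
translate([1958, 120, 74]) cube([94, 18, 1168]);
translate([2119, 120, 74]) cube([94, 18, 1168]);
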